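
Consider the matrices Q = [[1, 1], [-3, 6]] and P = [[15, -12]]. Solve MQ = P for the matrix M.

Since Q sits to the right of M, M = PQ⁻¹.
Q has determinant 9; Q⁻¹ = [[2/3, -1/9], [1/3, 1/9]].
M = PQ⁻¹ = [[15, -12]] · [[2/3, -1/9], [1/3, 1/9]] = [[6, -3]].

M = [[6, -3]]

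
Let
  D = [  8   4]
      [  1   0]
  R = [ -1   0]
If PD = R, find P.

P = [[0, -1]]

Right-multiplying both sides by D⁻¹ gives P = RD⁻¹.
det D = -4; the adjugate gives D⁻¹ = [[0, 1], [1/4, -2]].
P = RD⁻¹ = [[-1, 0]] · [[0, 1], [1/4, -2]] = [[0, -1]].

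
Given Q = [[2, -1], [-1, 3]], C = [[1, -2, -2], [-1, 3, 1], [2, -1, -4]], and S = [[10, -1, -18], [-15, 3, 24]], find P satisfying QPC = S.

P = [[-1, 0, 2], [4, 2, -3]]

Isolating P: multiply by Q⁻¹ from the left and C⁻¹ from the right, so P = Q⁻¹SC⁻¹.
Q has determinant 5; Q⁻¹ = [[3/5, 1/5], [1/5, 2/5]].
C has determinant 3; C⁻¹ = [[-11/3, -2, 4/3], [-2/3, 0, 1/3], [-5/3, -1, 1/3]].
Q⁻¹S = [[3, 0, -6], [-4, 1, 6]].
P = (Q⁻¹S)C⁻¹ = [[-1, 0, 2], [4, 2, -3]].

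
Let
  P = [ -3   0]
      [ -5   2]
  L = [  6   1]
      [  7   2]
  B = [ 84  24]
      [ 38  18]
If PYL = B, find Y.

Y = [[0, -4], [-5, -3]]

Y = P⁻¹BL⁻¹ (apply P⁻¹ on the left and L⁻¹ on the right).
P has determinant -6; P⁻¹ = [[-1/3, 0], [-5/6, 1/2]].
L has determinant 5; L⁻¹ = [[2/5, -1/5], [-7/5, 6/5]].
P⁻¹B = [[-28, -8], [-51, -11]].
Y = (P⁻¹B)L⁻¹ = [[0, -4], [-5, -3]].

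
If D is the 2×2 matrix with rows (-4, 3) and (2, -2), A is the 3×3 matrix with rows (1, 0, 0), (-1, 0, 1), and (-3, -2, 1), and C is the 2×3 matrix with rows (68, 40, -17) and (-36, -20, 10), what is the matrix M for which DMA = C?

M = D⁻¹CA⁻¹ (apply D⁻¹ on the left and A⁻¹ on the right).
D has determinant 2; D⁻¹ = [[-1, -3/2], [-1, -2]].
det A = 2, so A⁻¹ = [[1, 0, 0], [-1, 1/2, -1/2], [1, 1, 0]].
D⁻¹C = [[-14, -10, 2], [4, 0, -3]].
M = (D⁻¹C)A⁻¹ = [[-2, -3, 5], [1, -3, 0]].

M = [[-2, -3, 5], [1, -3, 0]]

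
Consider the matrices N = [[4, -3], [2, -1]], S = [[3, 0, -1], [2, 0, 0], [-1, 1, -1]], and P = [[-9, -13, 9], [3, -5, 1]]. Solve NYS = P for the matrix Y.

Left-multiply by N⁻¹ and right-multiply by S⁻¹: Y = N⁻¹PS⁻¹.
det N = 2; the adjugate gives N⁻¹ = [[-1/2, 3/2], [-1, 2]].
det S = -2; the adjugate gives S⁻¹ = [[0, 1/2, 0], [-1, 2, 1], [-1, 3/2, 0]].
N⁻¹P = [[9, -1, -3], [15, 3, -7]].
Y = (N⁻¹P)S⁻¹ = [[4, -2, -1], [4, 3, 3]].

Y = [[4, -2, -1], [4, 3, 3]]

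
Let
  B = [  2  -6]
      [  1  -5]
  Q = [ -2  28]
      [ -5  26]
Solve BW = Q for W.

W = [[5, -4], [2, -6]]

B is on the left of W, so left-multiply by B⁻¹: W = B⁻¹Q.
det B = -4, so B⁻¹ = [[5/4, -3/2], [1/4, -1/2]].
W = B⁻¹Q = [[5/4, -3/2], [1/4, -1/2]] · [[-2, 28], [-5, 26]] = [[5, -4], [2, -6]].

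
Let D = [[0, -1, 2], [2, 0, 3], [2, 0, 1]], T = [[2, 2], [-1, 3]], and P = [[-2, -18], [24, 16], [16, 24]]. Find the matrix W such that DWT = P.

W = D⁻¹PT⁻¹ (apply D⁻¹ on the left and T⁻¹ on the right).
D has determinant -4; D⁻¹ = [[0, -1/4, 3/4], [-1, 1, -1], [0, 1/2, -1/2]].
det T = 8, so T⁻¹ = [[3/8, -1/4], [1/8, 1/4]].
D⁻¹P = [[6, 14], [10, 10], [4, -4]].
W = (D⁻¹P)T⁻¹ = [[4, 2], [5, 0], [1, -2]].

W = [[4, 2], [5, 0], [1, -2]]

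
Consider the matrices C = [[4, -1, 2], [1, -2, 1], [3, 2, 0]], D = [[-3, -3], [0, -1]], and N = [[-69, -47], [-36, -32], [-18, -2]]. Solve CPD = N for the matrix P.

Isolating P: multiply by C⁻¹ from the left and D⁻¹ from the right, so P = C⁻¹ND⁻¹.
det C = 5; the adjugate gives C⁻¹ = [[-2/5, 4/5, 3/5], [3/5, -6/5, -2/5], [8/5, -11/5, -7/5]].
det D = 3; the adjugate gives D⁻¹ = [[-1/3, 1], [0, -1]].
C⁻¹N = [[-12, -8], [9, 11], [-6, -2]].
P = (C⁻¹N)D⁻¹ = [[4, -4], [-3, -2], [2, -4]].

P = [[4, -4], [-3, -2], [2, -4]]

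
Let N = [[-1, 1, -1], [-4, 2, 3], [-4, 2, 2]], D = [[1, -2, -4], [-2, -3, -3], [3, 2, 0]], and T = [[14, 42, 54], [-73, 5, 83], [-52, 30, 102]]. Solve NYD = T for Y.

Y = N⁻¹TD⁻¹ (apply N⁻¹ on the left and D⁻¹ on the right).
N has determinant -2; N⁻¹ = [[1, 2, -5/2], [2, 3, -7/2], [0, 1, -1]].
det D = 4; the adjugate gives D⁻¹ = [[3/2, -2, -3/2], [-9/4, 3, 11/4], [5/4, -2, -7/4]].
N⁻¹T = [[-2, -23, -35], [-9, -6, 0], [-21, -25, -19]].
Y = (N⁻¹T)D⁻¹ = [[5, 5, 1], [0, 0, -3], [1, 5, -4]].

Y = [[5, 5, 1], [0, 0, -3], [1, 5, -4]]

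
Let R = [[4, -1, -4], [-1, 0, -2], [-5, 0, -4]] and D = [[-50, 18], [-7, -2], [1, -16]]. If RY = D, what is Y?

Left-multiplying both sides by R⁻¹ gives Y = R⁻¹D.
R has determinant -6; R⁻¹ = [[0, 2/3, -1/3], [-1, 6, -2], [0, -5/6, 1/6]].
Y = R⁻¹D = [[0, 2/3, -1/3], [-1, 6, -2], [0, -5/6, 1/6]] · [[-50, 18], [-7, -2], [1, -16]] = [[-5, 4], [6, 2], [6, -1]].

Y = [[-5, 4], [6, 2], [6, -1]]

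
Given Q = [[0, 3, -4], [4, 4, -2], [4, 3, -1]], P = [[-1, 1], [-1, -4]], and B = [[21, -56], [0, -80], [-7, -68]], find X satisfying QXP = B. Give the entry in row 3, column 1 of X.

Isolating X: multiply by Q⁻¹ from the left and P⁻¹ from the right, so X = Q⁻¹BP⁻¹.
Q has determinant 4; Q⁻¹ = [[1/2, -9/4, 5/2], [-1, 4, -4], [-1, 3, -3]].
det P = 5; the adjugate gives P⁻¹ = [[-4/5, -1/5], [1/5, -1/5]].
Q⁻¹B = [[-7, -18], [7, 8], [0, 20]].
X = (Q⁻¹B)P⁻¹ = [[2, 5], [-4, -3], [4, -4]].

4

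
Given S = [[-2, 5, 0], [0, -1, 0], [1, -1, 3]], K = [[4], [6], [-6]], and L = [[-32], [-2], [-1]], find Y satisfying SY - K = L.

Y = [[4], [-4], [-5]]

SY = L + K = [[-28], [4], [-7]].
S is on the left of Y, so left-multiply by S⁻¹: Y = S⁻¹(L + K).
S has determinant 6; S⁻¹ = [[-1/2, -5/2, 0], [0, -1, 0], [1/6, 1/2, 1/3]].
Y = S⁻¹(L + K) = [[4], [-4], [-5]].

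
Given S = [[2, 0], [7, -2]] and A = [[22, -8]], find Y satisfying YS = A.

Y = [[-3, 4]]

Right-multiplying both sides by S⁻¹ gives Y = AS⁻¹.
det S = -4; the adjugate gives S⁻¹ = [[1/2, 0], [7/4, -1/2]].
Y = AS⁻¹ = [[22, -8]] · [[1/2, 0], [7/4, -1/2]] = [[-3, 4]].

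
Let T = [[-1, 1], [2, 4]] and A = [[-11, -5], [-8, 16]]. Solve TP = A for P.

P = [[6, 6], [-5, 1]]

Since T multiplies P on the left, P = T⁻¹A.
det T = -6, so T⁻¹ = [[-2/3, 1/6], [1/3, 1/6]].
P = T⁻¹A = [[-2/3, 1/6], [1/3, 1/6]] · [[-11, -5], [-8, 16]] = [[6, 6], [-5, 1]].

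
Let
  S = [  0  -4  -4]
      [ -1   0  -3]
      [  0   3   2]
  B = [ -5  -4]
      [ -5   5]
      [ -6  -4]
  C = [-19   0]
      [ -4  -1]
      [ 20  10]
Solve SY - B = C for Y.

Y = [[-3, 5], [2, 4], [4, -3]]

SY = C + B = [[-24, -4], [-9, 4], [14, 6]].
S is on the left of Y, so left-multiply by S⁻¹: Y = S⁻¹(C + B).
det S = 4, so S⁻¹ = [[9/4, -1, 3], [1/2, 0, 1], [-3/4, 0, -1]].
Y = S⁻¹(C + B) = [[-3, 5], [2, 4], [4, -3]].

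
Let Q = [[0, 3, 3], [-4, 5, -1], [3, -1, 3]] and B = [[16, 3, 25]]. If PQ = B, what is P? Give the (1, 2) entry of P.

Since Q sits to the right of P, P = BQ⁻¹.
det Q = -6, so Q⁻¹ = [[-7/3, 2, 3], [-3/2, 3/2, 2], [11/6, -3/2, -2]].
P = BQ⁻¹ = [[16, 3, 25]] · [[-7/3, 2, 3], [-3/2, 3/2, 2], [11/6, -3/2, -2]] = [[4, -1, 4]].

-1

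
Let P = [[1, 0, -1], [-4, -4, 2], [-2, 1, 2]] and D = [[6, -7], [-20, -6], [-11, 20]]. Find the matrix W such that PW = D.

Since P multiplies W on the left, W = P⁻¹D.
det P = 2; the adjugate gives P⁻¹ = [[-5, -1/2, -2], [2, 0, 1], [-6, -1/2, -2]].
W = P⁻¹D = [[-5, -1/2, -2], [2, 0, 1], [-6, -1/2, -2]] · [[6, -7], [-20, -6], [-11, 20]] = [[2, -2], [1, 6], [-4, 5]].

W = [[2, -2], [1, 6], [-4, 5]]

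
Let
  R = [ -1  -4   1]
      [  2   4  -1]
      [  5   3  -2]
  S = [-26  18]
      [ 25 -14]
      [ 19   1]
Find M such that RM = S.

Since R multiplies M on the left, M = R⁻¹S.
det R = -5, so R⁻¹ = [[1, 1, 0], [1/5, 3/5, -1/5], [14/5, 17/5, -4/5]].
M = R⁻¹S = [[1, 1, 0], [1/5, 3/5, -1/5], [14/5, 17/5, -4/5]] · [[-26, 18], [25, -14], [19, 1]] = [[-1, 4], [6, -5], [-3, 2]].

M = [[-1, 4], [6, -5], [-3, 2]]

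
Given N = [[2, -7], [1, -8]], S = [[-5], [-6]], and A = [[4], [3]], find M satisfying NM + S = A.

NM = A − S = [[9], [9]].
Since N multiplies M on the left, M = N⁻¹(A − S).
det N = -9, so N⁻¹ = [[8/9, -7/9], [1/9, -2/9]].
M = N⁻¹(A − S) = [[1], [-1]].

M = [[1], [-1]]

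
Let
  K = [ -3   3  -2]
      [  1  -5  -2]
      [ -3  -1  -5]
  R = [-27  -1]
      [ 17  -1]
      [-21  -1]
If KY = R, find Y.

Y = [[-1, 6], [-6, 3], [6, -4]]

K is on the left of Y, so left-multiply by K⁻¹: Y = K⁻¹R.
K has determinant -4; K⁻¹ = [[-23/4, -17/4, 4], [-11/4, -9/4, 2], [4, 3, -3]].
Y = K⁻¹R = [[-23/4, -17/4, 4], [-11/4, -9/4, 2], [4, 3, -3]] · [[-27, -1], [17, -1], [-21, -1]] = [[-1, 6], [-6, 3], [6, -4]].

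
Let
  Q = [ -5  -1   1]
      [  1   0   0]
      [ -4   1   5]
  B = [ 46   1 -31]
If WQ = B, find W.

Since Q sits to the right of W, W = BQ⁻¹.
Q has determinant 6; Q⁻¹ = [[0, 1, 0], [-5/6, -7/2, 1/6], [1/6, 3/2, 1/6]].
W = BQ⁻¹ = [[46, 1, -31]] · [[0, 1, 0], [-5/6, -7/2, 1/6], [1/6, 3/2, 1/6]] = [[-6, -4, -5]].

W = [[-6, -4, -5]]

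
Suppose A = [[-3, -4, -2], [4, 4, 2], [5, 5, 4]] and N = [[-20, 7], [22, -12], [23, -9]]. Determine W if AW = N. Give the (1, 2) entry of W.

Left-multiplying both sides by A⁻¹ gives W = A⁻¹N.
A has determinant 6; A⁻¹ = [[1, 1, 0], [-1, -1/3, -1/3], [0, -5/6, 2/3]].
W = A⁻¹N = [[1, 1, 0], [-1, -1/3, -1/3], [0, -5/6, 2/3]] · [[-20, 7], [22, -12], [23, -9]] = [[2, -5], [5, 0], [-3, 4]].

-5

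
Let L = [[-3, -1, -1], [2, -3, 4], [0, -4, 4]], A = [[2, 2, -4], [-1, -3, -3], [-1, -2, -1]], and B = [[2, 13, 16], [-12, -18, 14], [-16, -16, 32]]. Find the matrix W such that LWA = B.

Left-multiply by L⁻¹ and right-multiply by A⁻¹: W = L⁻¹BA⁻¹.
det L = 4; the adjugate gives L⁻¹ = [[1, 2, -7/4], [-2, -3, 5/2], [-2, -3, 11/4]].
A has determinant 2; A⁻¹ = [[-3/2, 5, -9], [1, -3, 5], [-1/2, 1, -2]].
L⁻¹B = [[6, 5, -12], [-8, -12, 6], [-12, -16, 14]].
W = (L⁻¹B)A⁻¹ = [[2, 3, -5], [-3, 2, 0], [-5, 2, 0]].

W = [[2, 3, -5], [-3, 2, 0], [-5, 2, 0]]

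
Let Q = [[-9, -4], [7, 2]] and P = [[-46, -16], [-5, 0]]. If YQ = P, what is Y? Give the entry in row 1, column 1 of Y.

Since Q sits to the right of Y, Y = PQ⁻¹.
det Q = 10; the adjugate gives Q⁻¹ = [[1/5, 2/5], [-7/10, -9/10]].
Y = PQ⁻¹ = [[-46, -16], [-5, 0]] · [[1/5, 2/5], [-7/10, -9/10]] = [[2, -4], [-1, -2]].

2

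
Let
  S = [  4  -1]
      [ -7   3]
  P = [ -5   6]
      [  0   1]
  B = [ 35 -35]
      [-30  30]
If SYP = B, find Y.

Left-multiply by S⁻¹ and right-multiply by P⁻¹: Y = S⁻¹BP⁻¹.
S has determinant 5; S⁻¹ = [[3/5, 1/5], [7/5, 4/5]].
det P = -5, so P⁻¹ = [[-1/5, 6/5], [0, 1]].
S⁻¹B = [[15, -15], [25, -25]].
Y = (S⁻¹B)P⁻¹ = [[-3, 3], [-5, 5]].

Y = [[-3, 3], [-5, 5]]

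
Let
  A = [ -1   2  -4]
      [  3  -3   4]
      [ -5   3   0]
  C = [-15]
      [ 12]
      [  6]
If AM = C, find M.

M = [[-3], [-3], [3]]

A is on the left of M, so left-multiply by A⁻¹: M = A⁻¹C.
A has determinant -4; A⁻¹ = [[3, 3, 1], [5, 5, 2], [3/2, 7/4, 3/4]].
M = A⁻¹C = [[3, 3, 1], [5, 5, 2], [3/2, 7/4, 3/4]] · [[-15], [12], [6]] = [[-3], [-3], [3]].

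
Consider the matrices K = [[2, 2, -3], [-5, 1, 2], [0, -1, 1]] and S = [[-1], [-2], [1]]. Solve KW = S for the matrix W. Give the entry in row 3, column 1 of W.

Since K multiplies W on the left, W = K⁻¹S.
det K = 1, so K⁻¹ = [[3, 1, 7], [5, 2, 11], [5, 2, 12]].
W = K⁻¹S = [[3, 1, 7], [5, 2, 11], [5, 2, 12]] · [[-1], [-2], [1]] = [[2], [2], [3]].

3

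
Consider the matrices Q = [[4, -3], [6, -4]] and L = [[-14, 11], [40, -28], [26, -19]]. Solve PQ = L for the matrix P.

P = [[-5, 1], [4, 4], [5, 1]]

Right-multiplying both sides by Q⁻¹ gives P = LQ⁻¹.
det Q = 2, so Q⁻¹ = [[-2, 3/2], [-3, 2]].
P = LQ⁻¹ = [[-14, 11], [40, -28], [26, -19]] · [[-2, 3/2], [-3, 2]] = [[-5, 1], [4, 4], [5, 1]].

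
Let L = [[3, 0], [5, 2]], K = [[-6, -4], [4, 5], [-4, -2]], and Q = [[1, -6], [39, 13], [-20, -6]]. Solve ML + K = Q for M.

ML = Q − K = [[7, -2], [35, 8], [-16, -4]].
Since L sits to the right of M, M = (Q − K)L⁻¹.
det L = 6; the adjugate gives L⁻¹ = [[1/3, 0], [-5/6, 1/2]].
M = (Q − K)L⁻¹ = [[4, -1], [5, 4], [-2, -2]].

M = [[4, -1], [5, 4], [-2, -2]]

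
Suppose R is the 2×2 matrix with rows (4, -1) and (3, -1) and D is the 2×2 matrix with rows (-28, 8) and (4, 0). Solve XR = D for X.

Since R sits to the right of X, X = DR⁻¹.
det R = -1; the adjugate gives R⁻¹ = [[1, -1], [3, -4]].
X = DR⁻¹ = [[-28, 8], [4, 0]] · [[1, -1], [3, -4]] = [[-4, -4], [4, -4]].

X = [[-4, -4], [4, -4]]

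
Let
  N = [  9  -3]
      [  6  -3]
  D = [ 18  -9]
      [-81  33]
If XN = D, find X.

X = [[0, 3], [-5, -6]]

N is on the right of X, so right-multiply by N⁻¹: X = DN⁻¹.
det N = -9; the adjugate gives N⁻¹ = [[1/3, -1/3], [2/3, -1]].
X = DN⁻¹ = [[18, -9], [-81, 33]] · [[1/3, -1/3], [2/3, -1]] = [[0, 3], [-5, -6]].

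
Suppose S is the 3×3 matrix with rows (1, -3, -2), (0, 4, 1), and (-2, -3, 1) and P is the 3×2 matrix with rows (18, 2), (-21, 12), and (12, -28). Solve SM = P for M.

M = [[1, 6], [-5, 4], [-1, -4]]

Left-multiplying both sides by S⁻¹ gives M = S⁻¹P.
det S = -3, so S⁻¹ = [[-7/3, -3, -5/3], [2/3, 1, 1/3], [-8/3, -3, -4/3]].
M = S⁻¹P = [[-7/3, -3, -5/3], [2/3, 1, 1/3], [-8/3, -3, -4/3]] · [[18, 2], [-21, 12], [12, -28]] = [[1, 6], [-5, 4], [-1, -4]].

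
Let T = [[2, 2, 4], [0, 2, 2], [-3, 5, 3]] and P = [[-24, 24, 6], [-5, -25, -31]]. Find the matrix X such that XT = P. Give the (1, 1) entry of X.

-3

T is on the right of X, so right-multiply by T⁻¹: X = PT⁻¹.
det T = 4, so T⁻¹ = [[-1, 7/2, -1], [-3/2, 9/2, -1], [3/2, -4, 1]].
X = PT⁻¹ = [[-24, 24, 6], [-5, -25, -31]] · [[-1, 7/2, -1], [-3/2, 9/2, -1], [3/2, -4, 1]] = [[-3, 0, 6], [-4, -6, -1]].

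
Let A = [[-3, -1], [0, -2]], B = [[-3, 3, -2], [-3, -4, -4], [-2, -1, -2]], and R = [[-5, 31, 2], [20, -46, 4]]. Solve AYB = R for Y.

Y = [[-4, 1, 2], [4, -4, 5]]

Y = A⁻¹RB⁻¹ (apply A⁻¹ on the left and B⁻¹ on the right).
det A = 6, so A⁻¹ = [[-1/3, 1/6], [0, -1/2]].
B has determinant 4; B⁻¹ = [[1, 2, -5], [1/2, 1/2, -3/2], [-5/4, -9/4, 21/4]].
A⁻¹R = [[5, -18, 0], [-10, 23, -2]].
Y = (A⁻¹R)B⁻¹ = [[-4, 1, 2], [4, -4, 5]].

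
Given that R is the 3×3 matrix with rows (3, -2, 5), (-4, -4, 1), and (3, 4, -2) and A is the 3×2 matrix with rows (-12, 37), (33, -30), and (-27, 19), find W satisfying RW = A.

W = [[-3, 5], [-6, 4], [-3, 6]]

Since R multiplies W on the left, W = R⁻¹A.
det R = 2, so R⁻¹ = [[2, 8, 9], [-5/2, -21/2, -23/2], [-2, -9, -10]].
W = R⁻¹A = [[2, 8, 9], [-5/2, -21/2, -23/2], [-2, -9, -10]] · [[-12, 37], [33, -30], [-27, 19]] = [[-3, 5], [-6, 4], [-3, 6]].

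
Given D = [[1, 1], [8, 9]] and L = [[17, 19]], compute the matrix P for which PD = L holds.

P = [[1, 2]]

Since D sits to the right of P, P = LD⁻¹.
det D = 1, so D⁻¹ = [[9, -1], [-8, 1]].
P = LD⁻¹ = [[17, 19]] · [[9, -1], [-8, 1]] = [[1, 2]].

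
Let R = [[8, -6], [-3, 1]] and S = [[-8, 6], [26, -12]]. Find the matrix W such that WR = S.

W = [[-1, 0], [1, -6]]

R is on the right of W, so right-multiply by R⁻¹: W = SR⁻¹.
R has determinant -10; R⁻¹ = [[-1/10, -3/5], [-3/10, -4/5]].
W = SR⁻¹ = [[-8, 6], [26, -12]] · [[-1/10, -3/5], [-3/10, -4/5]] = [[-1, 0], [1, -6]].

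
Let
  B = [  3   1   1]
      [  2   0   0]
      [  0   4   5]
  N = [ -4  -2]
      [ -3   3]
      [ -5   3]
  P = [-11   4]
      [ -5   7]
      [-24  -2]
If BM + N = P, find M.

BM = P − N = [[-7, 6], [-2, 4], [-19, -5]].
Left-multiplying both sides by B⁻¹ gives M = B⁻¹(P − N).
det B = -2, so B⁻¹ = [[0, 1/2, 0], [5, -15/2, -1], [-4, 6, 1]].
M = B⁻¹(P − N) = [[-1, 2], [-1, 5], [-3, -5]].

M = [[-1, 2], [-1, 5], [-3, -5]]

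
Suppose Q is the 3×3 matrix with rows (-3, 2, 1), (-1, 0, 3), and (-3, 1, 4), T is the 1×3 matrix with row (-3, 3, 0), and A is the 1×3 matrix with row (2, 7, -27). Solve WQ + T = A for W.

W = [[4, -5, -4]]

WQ = A − T = [[5, 4, -27]].
Right-multiplying both sides by Q⁻¹ gives W = (A − T)Q⁻¹.
det Q = -2, so Q⁻¹ = [[3/2, 7/2, -3], [5/2, 9/2, -4], [1/2, 3/2, -1]].
W = (A − T)Q⁻¹ = [[4, -5, -4]].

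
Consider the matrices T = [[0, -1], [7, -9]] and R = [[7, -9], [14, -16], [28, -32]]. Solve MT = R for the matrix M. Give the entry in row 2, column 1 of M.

-2

T is on the right of M, so right-multiply by T⁻¹: M = RT⁻¹.
T has determinant 7; T⁻¹ = [[-9/7, 1/7], [-1, 0]].
M = RT⁻¹ = [[7, -9], [14, -16], [28, -32]] · [[-9/7, 1/7], [-1, 0]] = [[0, 1], [-2, 2], [-4, 4]].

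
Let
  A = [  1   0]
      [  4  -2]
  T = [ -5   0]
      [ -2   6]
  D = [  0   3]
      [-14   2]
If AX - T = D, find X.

AX = D + T = [[-5, 3], [-16, 8]].
Left-multiplying both sides by A⁻¹ gives X = A⁻¹(D + T).
A has determinant -2; A⁻¹ = [[1, 0], [2, -1/2]].
X = A⁻¹(D + T) = [[-5, 3], [-2, 2]].

X = [[-5, 3], [-2, 2]]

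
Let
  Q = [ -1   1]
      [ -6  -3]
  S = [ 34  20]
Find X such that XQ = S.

X = [[2, -6]]

Right-multiplying both sides by Q⁻¹ gives X = SQ⁻¹.
Q has determinant 9; Q⁻¹ = [[-1/3, -1/9], [2/3, -1/9]].
X = SQ⁻¹ = [[34, 20]] · [[-1/3, -1/9], [2/3, -1/9]] = [[2, -6]].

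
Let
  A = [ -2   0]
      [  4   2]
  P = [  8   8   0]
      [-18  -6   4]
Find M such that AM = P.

Since A multiplies M on the left, M = A⁻¹P.
det A = -4, so A⁻¹ = [[-1/2, 0], [1, 1/2]].
M = A⁻¹P = [[-1/2, 0], [1, 1/2]] · [[8, 8, 0], [-18, -6, 4]] = [[-4, -4, 0], [-1, 5, 2]].

M = [[-4, -4, 0], [-1, 5, 2]]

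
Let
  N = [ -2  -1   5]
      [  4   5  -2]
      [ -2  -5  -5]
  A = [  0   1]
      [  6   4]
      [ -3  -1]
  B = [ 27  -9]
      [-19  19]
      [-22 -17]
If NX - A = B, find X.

NX = B + A = [[27, -8], [-13, 23], [-25, -18]].
Left-multiplying both sides by N⁻¹ gives X = N⁻¹(B + A).
N has determinant -4; N⁻¹ = [[35/4, 15/2, 23/4], [-6, -5, -4], [5/2, 2, 3/2]].
X = N⁻¹(B + A) = [[-5, -1], [3, 5], [4, -1]].

X = [[-5, -1], [3, 5], [4, -1]]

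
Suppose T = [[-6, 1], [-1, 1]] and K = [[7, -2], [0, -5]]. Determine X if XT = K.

Right-multiplying both sides by T⁻¹ gives X = KT⁻¹.
det T = -5, so T⁻¹ = [[-1/5, 1/5], [-1/5, 6/5]].
X = KT⁻¹ = [[7, -2], [0, -5]] · [[-1/5, 1/5], [-1/5, 6/5]] = [[-1, -1], [1, -6]].

X = [[-1, -1], [1, -6]]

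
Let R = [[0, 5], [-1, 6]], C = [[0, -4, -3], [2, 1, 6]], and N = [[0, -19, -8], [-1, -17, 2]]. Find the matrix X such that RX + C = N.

X = [[3, 0, -2], [0, -3, -1]]

RX = N − C = [[0, -15, -5], [-3, -18, -4]].
Since R multiplies X on the left, X = R⁻¹(N − C).
det R = 5, so R⁻¹ = [[6/5, -1], [1/5, 0]].
X = R⁻¹(N − C) = [[3, 0, -2], [0, -3, -1]].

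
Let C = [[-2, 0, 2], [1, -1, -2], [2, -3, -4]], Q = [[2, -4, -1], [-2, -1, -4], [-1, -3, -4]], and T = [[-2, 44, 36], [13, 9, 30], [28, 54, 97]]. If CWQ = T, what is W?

W = [[1, 4, 3], [5, 4, 4], [-1, 5, -2]]

Left-multiply by C⁻¹ and right-multiply by Q⁻¹: W = C⁻¹TQ⁻¹.
det C = 2, so C⁻¹ = [[-1, -3, 1], [0, 2, -1], [-1/2, -3, 1]].
det Q = -5, so Q⁻¹ = [[8/5, 13/5, -3], [4/5, 9/5, -2], [-1, -2, 2]].
C⁻¹T = [[-9, -17, -29], [-2, -36, -37], [-10, 5, -11]].
W = (C⁻¹T)Q⁻¹ = [[1, 4, 3], [5, 4, 4], [-1, 5, -2]].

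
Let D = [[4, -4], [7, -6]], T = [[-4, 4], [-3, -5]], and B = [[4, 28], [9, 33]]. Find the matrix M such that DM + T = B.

M = [[0, 2], [-2, -4]]

DM = B − T = [[8, 24], [12, 38]].
D is on the left of M, so left-multiply by D⁻¹: M = D⁻¹(B − T).
det D = 4, so D⁻¹ = [[-3/2, 1], [-7/4, 1]].
M = D⁻¹(B − T) = [[0, 2], [-2, -4]].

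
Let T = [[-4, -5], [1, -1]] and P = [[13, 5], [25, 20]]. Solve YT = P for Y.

Y = [[-2, 5], [-5, 5]]

Since T sits to the right of Y, Y = PT⁻¹.
det T = 9; the adjugate gives T⁻¹ = [[-1/9, 5/9], [-1/9, -4/9]].
Y = PT⁻¹ = [[13, 5], [25, 20]] · [[-1/9, 5/9], [-1/9, -4/9]] = [[-2, 5], [-5, 5]].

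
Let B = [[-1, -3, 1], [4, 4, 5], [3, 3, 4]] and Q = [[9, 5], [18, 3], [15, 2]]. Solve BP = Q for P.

P = [[-3, 6], [0, -4], [6, -1]]

Since B multiplies P on the left, P = B⁻¹Q.
det B = 2, so B⁻¹ = [[1/2, 15/2, -19/2], [-1/2, -7/2, 9/2], [0, -3, 4]].
P = B⁻¹Q = [[1/2, 15/2, -19/2], [-1/2, -7/2, 9/2], [0, -3, 4]] · [[9, 5], [18, 3], [15, 2]] = [[-3, 6], [0, -4], [6, -1]].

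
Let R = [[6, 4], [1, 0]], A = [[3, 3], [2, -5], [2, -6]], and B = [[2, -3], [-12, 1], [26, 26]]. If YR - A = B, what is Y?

Y = [[0, 5], [-1, -4], [5, -2]]

YR = B + A = [[5, 0], [-10, -4], [28, 20]].
R is on the right of Y, so right-multiply by R⁻¹: Y = (B + A)R⁻¹.
det R = -4; the adjugate gives R⁻¹ = [[0, 1], [1/4, -3/2]].
Y = (B + A)R⁻¹ = [[0, 5], [-1, -4], [5, -2]].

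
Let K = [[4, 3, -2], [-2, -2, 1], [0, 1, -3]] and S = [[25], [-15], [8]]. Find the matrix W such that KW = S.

Since K multiplies W on the left, W = K⁻¹S.
det K = 6, so K⁻¹ = [[5/6, 7/6, -1/6], [-1, -2, 0], [-1/3, -2/3, -1/3]].
W = K⁻¹S = [[5/6, 7/6, -1/6], [-1, -2, 0], [-1/3, -2/3, -1/3]] · [[25], [-15], [8]] = [[2], [5], [-1]].

W = [[2], [5], [-1]]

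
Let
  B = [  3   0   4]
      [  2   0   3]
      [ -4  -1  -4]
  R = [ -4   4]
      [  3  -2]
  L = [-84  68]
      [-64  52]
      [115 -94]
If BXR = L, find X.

X = B⁻¹LR⁻¹ (apply B⁻¹ on the left and R⁻¹ on the right).
det B = 1; the adjugate gives B⁻¹ = [[3, -4, 0], [-4, 4, -1], [-2, 3, 0]].
det R = -4; the adjugate gives R⁻¹ = [[1/2, 1], [3/4, 1]].
B⁻¹L = [[4, -4], [-35, 30], [-24, 20]].
X = (B⁻¹L)R⁻¹ = [[-1, 0], [5, -5], [3, -4]].

X = [[-1, 0], [5, -5], [3, -4]]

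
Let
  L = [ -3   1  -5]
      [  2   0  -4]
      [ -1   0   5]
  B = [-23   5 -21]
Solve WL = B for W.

W = [[5, -6, -4]]

L is on the right of W, so right-multiply by L⁻¹: W = BL⁻¹.
det L = -6; the adjugate gives L⁻¹ = [[0, 5/6, 2/3], [1, 10/3, 11/3], [0, 1/6, 1/3]].
W = BL⁻¹ = [[-23, 5, -21]] · [[0, 5/6, 2/3], [1, 10/3, 11/3], [0, 1/6, 1/3]] = [[5, -6, -4]].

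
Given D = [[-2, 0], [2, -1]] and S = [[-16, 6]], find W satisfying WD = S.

W = [[2, -6]]

Right-multiplying both sides by D⁻¹ gives W = SD⁻¹.
D has determinant 2; D⁻¹ = [[-1/2, 0], [-1, -1]].
W = SD⁻¹ = [[-16, 6]] · [[-1/2, 0], [-1, -1]] = [[2, -6]].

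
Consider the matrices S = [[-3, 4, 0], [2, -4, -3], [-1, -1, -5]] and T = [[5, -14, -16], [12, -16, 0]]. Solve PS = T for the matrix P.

P = [[-1, 2, 2], [-4, 0, 0]]

Since S sits to the right of P, P = TS⁻¹.
S has determinant 1; S⁻¹ = [[17, 20, -12], [13, 15, -9], [-6, -7, 4]].
P = TS⁻¹ = [[5, -14, -16], [12, -16, 0]] · [[17, 20, -12], [13, 15, -9], [-6, -7, 4]] = [[-1, 2, 2], [-4, 0, 0]].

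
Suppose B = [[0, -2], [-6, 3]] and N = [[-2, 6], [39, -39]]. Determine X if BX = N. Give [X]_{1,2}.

5

Since B multiplies X on the left, X = B⁻¹N.
det B = -12; the adjugate gives B⁻¹ = [[-1/4, -1/6], [-1/2, 0]].
X = B⁻¹N = [[-1/4, -1/6], [-1/2, 0]] · [[-2, 6], [39, -39]] = [[-6, 5], [1, -3]].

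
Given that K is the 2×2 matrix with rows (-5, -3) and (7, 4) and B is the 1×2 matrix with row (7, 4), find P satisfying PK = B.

K is on the right of P, so right-multiply by K⁻¹: P = BK⁻¹.
det K = 1; the adjugate gives K⁻¹ = [[4, 3], [-7, -5]].
P = BK⁻¹ = [[7, 4]] · [[4, 3], [-7, -5]] = [[0, 1]].

P = [[0, 1]]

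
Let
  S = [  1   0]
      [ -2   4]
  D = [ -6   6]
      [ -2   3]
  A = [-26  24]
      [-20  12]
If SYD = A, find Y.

Y = S⁻¹AD⁻¹ (apply S⁻¹ on the left and D⁻¹ on the right).
det S = 4, so S⁻¹ = [[1, 0], [1/2, 1/4]].
det D = -6, so D⁻¹ = [[-1/2, 1], [-1/3, 1]].
S⁻¹A = [[-26, 24], [-18, 15]].
Y = (S⁻¹A)D⁻¹ = [[5, -2], [4, -3]].

Y = [[5, -2], [4, -3]]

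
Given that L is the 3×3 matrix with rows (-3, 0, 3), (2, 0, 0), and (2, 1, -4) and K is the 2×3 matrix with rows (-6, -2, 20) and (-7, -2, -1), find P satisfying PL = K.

L is on the right of P, so right-multiply by L⁻¹: P = KL⁻¹.
det L = 6; the adjugate gives L⁻¹ = [[0, 1/2, 0], [4/3, 1, 1], [1/3, 1/2, 0]].
P = KL⁻¹ = [[-6, -2, 20], [-7, -2, -1]] · [[0, 1/2, 0], [4/3, 1, 1], [1/3, 1/2, 0]] = [[4, 5, -2], [-3, -6, -2]].

P = [[4, 5, -2], [-3, -6, -2]]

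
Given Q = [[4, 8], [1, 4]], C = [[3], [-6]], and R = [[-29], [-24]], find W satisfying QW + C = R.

QW = R − C = [[-32], [-18]].
Since Q multiplies W on the left, W = Q⁻¹(R − C).
Q has determinant 8; Q⁻¹ = [[1/2, -1], [-1/8, 1/2]].
W = Q⁻¹(R − C) = [[2], [-5]].

W = [[2], [-5]]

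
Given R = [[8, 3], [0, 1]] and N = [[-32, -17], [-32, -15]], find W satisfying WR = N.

Right-multiplying both sides by R⁻¹ gives W = NR⁻¹.
R has determinant 8; R⁻¹ = [[1/8, -3/8], [0, 1]].
W = NR⁻¹ = [[-32, -17], [-32, -15]] · [[1/8, -3/8], [0, 1]] = [[-4, -5], [-4, -3]].

W = [[-4, -5], [-4, -3]]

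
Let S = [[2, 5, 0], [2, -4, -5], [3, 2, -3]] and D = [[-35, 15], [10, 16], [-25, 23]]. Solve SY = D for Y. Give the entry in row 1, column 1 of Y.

S is on the left of Y, so left-multiply by S⁻¹: Y = S⁻¹D.
det S = -1, so S⁻¹ = [[-22, -15, 25], [9, 6, -10], [-16, -11, 18]].
Y = S⁻¹D = [[-22, -15, 25], [9, 6, -10], [-16, -11, 18]] · [[-35, 15], [10, 16], [-25, 23]] = [[-5, 5], [-5, 1], [0, -2]].

-5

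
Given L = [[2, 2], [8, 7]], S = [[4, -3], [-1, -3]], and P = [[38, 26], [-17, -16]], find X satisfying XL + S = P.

X = [[-3, 5], [4, -3]]

XL = P − S = [[34, 29], [-16, -13]].
Right-multiplying both sides by L⁻¹ gives X = (P − S)L⁻¹.
det L = -2; the adjugate gives L⁻¹ = [[-7/2, 1], [4, -1]].
X = (P − S)L⁻¹ = [[-3, 5], [4, -3]].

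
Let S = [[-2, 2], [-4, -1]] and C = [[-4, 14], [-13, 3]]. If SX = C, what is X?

X = [[3, -2], [1, 5]]

Since S multiplies X on the left, X = S⁻¹C.
S has determinant 10; S⁻¹ = [[-1/10, -1/5], [2/5, -1/5]].
X = S⁻¹C = [[-1/10, -1/5], [2/5, -1/5]] · [[-4, 14], [-13, 3]] = [[3, -2], [1, 5]].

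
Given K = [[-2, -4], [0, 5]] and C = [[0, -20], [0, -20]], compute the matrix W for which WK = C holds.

K is on the right of W, so right-multiply by K⁻¹: W = CK⁻¹.
det K = -10, so K⁻¹ = [[-1/2, -2/5], [0, 1/5]].
W = CK⁻¹ = [[0, -20], [0, -20]] · [[-1/2, -2/5], [0, 1/5]] = [[0, -4], [0, -4]].

W = [[0, -4], [0, -4]]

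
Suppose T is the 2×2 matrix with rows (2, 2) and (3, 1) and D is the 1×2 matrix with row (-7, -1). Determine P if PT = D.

Right-multiplying both sides by T⁻¹ gives P = DT⁻¹.
det T = -4, so T⁻¹ = [[-1/4, 1/2], [3/4, -1/2]].
P = DT⁻¹ = [[-7, -1]] · [[-1/4, 1/2], [3/4, -1/2]] = [[1, -3]].

P = [[1, -3]]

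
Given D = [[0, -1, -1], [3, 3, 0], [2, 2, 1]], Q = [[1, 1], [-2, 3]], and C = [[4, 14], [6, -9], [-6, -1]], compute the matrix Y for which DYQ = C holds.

Isolating Y: multiply by D⁻¹ from the left and Q⁻¹ from the right, so Y = D⁻¹CQ⁻¹.
det D = 3, so D⁻¹ = [[1, -1/3, 1], [-1, 2/3, -1], [0, -2/3, 1]].
det Q = 5; the adjugate gives Q⁻¹ = [[3/5, -1/5], [2/5, 1/5]].
D⁻¹C = [[-4, 16], [6, -19], [-10, 5]].
Y = (D⁻¹C)Q⁻¹ = [[4, 4], [-4, -5], [-4, 3]].

Y = [[4, 4], [-4, -5], [-4, 3]]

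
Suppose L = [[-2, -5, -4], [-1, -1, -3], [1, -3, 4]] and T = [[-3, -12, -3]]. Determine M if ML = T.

M = [[3, -3, 0]]

Since L sits to the right of M, M = TL⁻¹.
L has determinant 5; L⁻¹ = [[-13/5, 32/5, 11/5], [1/5, -4/5, -2/5], [4/5, -11/5, -3/5]].
M = TL⁻¹ = [[-3, -12, -3]] · [[-13/5, 32/5, 11/5], [1/5, -4/5, -2/5], [4/5, -11/5, -3/5]] = [[3, -3, 0]].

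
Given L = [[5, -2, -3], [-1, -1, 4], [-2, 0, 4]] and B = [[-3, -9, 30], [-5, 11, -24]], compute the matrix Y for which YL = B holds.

Right-multiplying both sides by L⁻¹ gives Y = BL⁻¹.
L has determinant -6; L⁻¹ = [[2/3, -4/3, 11/6], [2/3, -7/3, 17/6], [1/3, -2/3, 7/6]].
Y = BL⁻¹ = [[-3, -9, 30], [-5, 11, -24]] · [[2/3, -4/3, 11/6], [2/3, -7/3, 17/6], [1/3, -2/3, 7/6]] = [[2, 5, 4], [-4, -3, -6]].

Y = [[2, 5, 4], [-4, -3, -6]]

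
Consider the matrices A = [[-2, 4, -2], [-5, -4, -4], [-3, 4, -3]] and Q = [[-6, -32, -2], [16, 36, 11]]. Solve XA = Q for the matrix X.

A is on the right of X, so right-multiply by A⁻¹: X = QA⁻¹.
A has determinant -4; A⁻¹ = [[-7, -1, 6], [3/4, 0, -1/2], [8, 1, -7]].
X = QA⁻¹ = [[-6, -32, -2], [16, 36, 11]] · [[-7, -1, 6], [3/4, 0, -1/2], [8, 1, -7]] = [[2, 4, -6], [3, -5, 1]].

X = [[2, 4, -6], [3, -5, 1]]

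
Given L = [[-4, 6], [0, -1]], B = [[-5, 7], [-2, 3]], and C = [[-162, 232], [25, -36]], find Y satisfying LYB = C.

Y = [[-1, 1], [3, 5]]

Isolating Y: multiply by L⁻¹ from the left and B⁻¹ from the right, so Y = L⁻¹CB⁻¹.
det L = 4, so L⁻¹ = [[-1/4, -3/2], [0, -1]].
det B = -1, so B⁻¹ = [[-3, 7], [-2, 5]].
L⁻¹C = [[3, -4], [-25, 36]].
Y = (L⁻¹C)B⁻¹ = [[-1, 1], [3, 5]].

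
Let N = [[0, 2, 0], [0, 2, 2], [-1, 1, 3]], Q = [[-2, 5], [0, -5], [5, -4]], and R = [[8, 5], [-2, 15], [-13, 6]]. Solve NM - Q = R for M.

M = [[-1, 3], [3, 5], [-4, 0]]

NM = R + Q = [[6, 10], [-2, 10], [-8, 2]].
N is on the left of M, so left-multiply by N⁻¹: M = N⁻¹(R + Q).
N has determinant -4; N⁻¹ = [[-1, 3/2, -1], [1/2, 0, 0], [-1/2, 1/2, 0]].
M = N⁻¹(R + Q) = [[-1, 3], [3, 5], [-4, 0]].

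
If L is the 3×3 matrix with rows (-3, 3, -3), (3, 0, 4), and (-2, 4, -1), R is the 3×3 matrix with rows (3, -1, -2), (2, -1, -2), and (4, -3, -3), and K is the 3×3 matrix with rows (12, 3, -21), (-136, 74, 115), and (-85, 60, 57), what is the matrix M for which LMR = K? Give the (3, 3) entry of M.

-5

M = L⁻¹KR⁻¹ (apply L⁻¹ on the left and R⁻¹ on the right).
L has determinant -3; L⁻¹ = [[16/3, 3, -4], [5/3, 1, -1], [-4, -2, 3]].
det R = -3, so R⁻¹ = [[1, -1, 0], [2/3, 1/3, -2/3], [2/3, -5/3, 1/3]].
L⁻¹K = [[-4, -2, 5], [-31, 19, 23], [-31, 20, 25]].
M = (L⁻¹K)R⁻¹ = [[-2, -5, 3], [-3, -1, -5], [-1, -4, -5]].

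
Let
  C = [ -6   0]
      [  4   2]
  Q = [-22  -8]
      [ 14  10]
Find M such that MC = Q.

M = [[1, -4], [1, 5]]

C is on the right of M, so right-multiply by C⁻¹: M = QC⁻¹.
C has determinant -12; C⁻¹ = [[-1/6, 0], [1/3, 1/2]].
M = QC⁻¹ = [[-22, -8], [14, 10]] · [[-1/6, 0], [1/3, 1/2]] = [[1, -4], [1, 5]].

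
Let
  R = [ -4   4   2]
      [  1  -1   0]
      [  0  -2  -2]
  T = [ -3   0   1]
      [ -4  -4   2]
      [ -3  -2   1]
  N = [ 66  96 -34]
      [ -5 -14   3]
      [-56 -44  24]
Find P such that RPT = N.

P = [[-4, 3, 0], [0, 1, -3], [-1, -5, 0]]

P = R⁻¹NT⁻¹ (apply R⁻¹ on the left and T⁻¹ on the right).
R has determinant -4; R⁻¹ = [[-1/2, -1, -1/2], [-1/2, -2, -1/2], [1/2, 2, 0]].
det T = -4, so T⁻¹ = [[0, 1/2, -1], [1/2, 0, -1/2], [1, 3/2, -3]].
R⁻¹N = [[0, -12, 2], [5, 2, -1], [23, 20, -11]].
P = (R⁻¹N)T⁻¹ = [[-4, 3, 0], [0, 1, -3], [-1, -5, 0]].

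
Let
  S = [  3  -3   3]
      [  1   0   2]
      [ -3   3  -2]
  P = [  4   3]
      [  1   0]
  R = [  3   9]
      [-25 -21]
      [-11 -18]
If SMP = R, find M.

M = S⁻¹RP⁻¹ (apply S⁻¹ on the left and P⁻¹ on the right).
det S = 3, so S⁻¹ = [[-2, 1, -2], [-4/3, 1, -1], [1, 0, 1]].
det P = -3, so P⁻¹ = [[0, 1], [1/3, -4/3]].
S⁻¹R = [[-9, -3], [-18, -15], [-8, -9]].
M = (S⁻¹R)P⁻¹ = [[-1, -5], [-5, 2], [-3, 4]].

M = [[-1, -5], [-5, 2], [-3, 4]]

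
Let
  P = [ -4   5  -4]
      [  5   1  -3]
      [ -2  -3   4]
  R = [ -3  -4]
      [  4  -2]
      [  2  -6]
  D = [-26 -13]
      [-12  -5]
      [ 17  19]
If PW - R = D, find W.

PW = D + R = [[-29, -17], [-8, -7], [19, 13]].
Left-multiplying both sides by P⁻¹ gives W = P⁻¹(D + R).
det P = 2, so P⁻¹ = [[-5/2, -4, -11/2], [-7, -12, -16], [-13/2, -11, -29/2]].
W = P⁻¹(D + R) = [[0, -1], [-5, -5], [1, -1]].

W = [[0, -1], [-5, -5], [1, -1]]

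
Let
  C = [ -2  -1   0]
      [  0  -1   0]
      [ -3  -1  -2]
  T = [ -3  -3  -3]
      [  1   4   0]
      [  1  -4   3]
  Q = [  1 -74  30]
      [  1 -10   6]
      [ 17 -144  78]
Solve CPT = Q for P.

P = [[0, 4, -4], [-2, -3, -4], [3, 4, -3]]

Left-multiply by C⁻¹ and right-multiply by T⁻¹: P = C⁻¹QT⁻¹.
det C = -4; the adjugate gives C⁻¹ = [[-1/2, 1/2, 0], [0, -1, 0], [3/4, -1/4, -1/2]].
T has determinant -3; T⁻¹ = [[-4, -7, -4], [1, 2, 1], [8/3, 5, 3]].
C⁻¹Q = [[0, 32, -12], [-1, 10, -6], [-8, 19, -18]].
P = (C⁻¹Q)T⁻¹ = [[0, 4, -4], [-2, -3, -4], [3, 4, -3]].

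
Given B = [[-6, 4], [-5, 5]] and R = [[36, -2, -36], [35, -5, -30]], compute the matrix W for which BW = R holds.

W = [[-4, -1, 6], [3, -2, 0]]

Since B multiplies W on the left, W = B⁻¹R.
det B = -10, so B⁻¹ = [[-1/2, 2/5], [-1/2, 3/5]].
W = B⁻¹R = [[-1/2, 2/5], [-1/2, 3/5]] · [[36, -2, -36], [35, -5, -30]] = [[-4, -1, 6], [3, -2, 0]].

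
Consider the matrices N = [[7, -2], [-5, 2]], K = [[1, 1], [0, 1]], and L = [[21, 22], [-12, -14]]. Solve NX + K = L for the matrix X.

X = [[4, 3], [4, 0]]

NX = L − K = [[20, 21], [-12, -15]].
Since N multiplies X on the left, X = N⁻¹(L − K).
det N = 4, so N⁻¹ = [[1/2, 1/2], [5/4, 7/4]].
X = N⁻¹(L − K) = [[4, 3], [4, 0]].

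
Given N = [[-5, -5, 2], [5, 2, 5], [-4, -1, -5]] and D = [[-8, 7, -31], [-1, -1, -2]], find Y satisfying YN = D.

Right-multiplying both sides by N⁻¹ gives Y = DN⁻¹.
N has determinant 6; N⁻¹ = [[-5/6, -9/2, -29/6], [5/6, 11/2, 35/6], [1/2, 5/2, 5/2]].
Y = DN⁻¹ = [[-8, 7, -31], [-1, -1, -2]] · [[-5/6, -9/2, -29/6], [5/6, 11/2, 35/6], [1/2, 5/2, 5/2]] = [[-3, -3, 2], [-1, -6, -6]].

Y = [[-3, -3, 2], [-1, -6, -6]]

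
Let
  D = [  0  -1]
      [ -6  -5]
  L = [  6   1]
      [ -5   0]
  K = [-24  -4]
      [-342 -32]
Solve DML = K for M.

M = [[2, -5], [4, 0]]

Left-multiply by D⁻¹ and right-multiply by L⁻¹: M = D⁻¹KL⁻¹.
det D = -6, so D⁻¹ = [[5/6, -1/6], [-1, 0]].
L has determinant 5; L⁻¹ = [[0, -1/5], [1, 6/5]].
D⁻¹K = [[37, 2], [24, 4]].
M = (D⁻¹K)L⁻¹ = [[2, -5], [4, 0]].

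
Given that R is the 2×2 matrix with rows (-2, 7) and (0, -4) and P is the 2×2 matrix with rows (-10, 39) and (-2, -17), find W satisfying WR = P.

W = [[5, -1], [1, 6]]

Since R sits to the right of W, W = PR⁻¹.
R has determinant 8; R⁻¹ = [[-1/2, -7/8], [0, -1/4]].
W = PR⁻¹ = [[-10, 39], [-2, -17]] · [[-1/2, -7/8], [0, -1/4]] = [[5, -1], [1, 6]].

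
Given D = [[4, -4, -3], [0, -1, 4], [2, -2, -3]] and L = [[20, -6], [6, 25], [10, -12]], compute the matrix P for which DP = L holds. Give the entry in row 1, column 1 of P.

D is on the left of P, so left-multiply by D⁻¹: P = D⁻¹L.
det D = 6, so D⁻¹ = [[11/6, -1, -19/6], [4/3, -1, -8/3], [1/3, 0, -2/3]].
P = D⁻¹L = [[11/6, -1, -19/6], [4/3, -1, -8/3], [1/3, 0, -2/3]] · [[20, -6], [6, 25], [10, -12]] = [[-1, 2], [-6, -1], [0, 6]].

-1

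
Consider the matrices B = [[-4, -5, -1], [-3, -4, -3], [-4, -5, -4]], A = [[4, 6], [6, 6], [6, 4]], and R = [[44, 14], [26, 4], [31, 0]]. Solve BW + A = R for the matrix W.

BW = R − A = [[40, 8], [20, -2], [25, -4]].
B is on the left of W, so left-multiply by B⁻¹: W = B⁻¹(R − A).
B has determinant -3; B⁻¹ = [[-1/3, 5, -11/3], [0, -4, 3], [1/3, 0, -1/3]].
W = B⁻¹(R − A) = [[-5, 2], [-5, -4], [5, 4]].

W = [[-5, 2], [-5, -4], [5, 4]]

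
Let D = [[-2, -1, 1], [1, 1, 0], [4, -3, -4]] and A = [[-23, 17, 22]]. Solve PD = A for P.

Since D sits to the right of P, P = AD⁻¹.
det D = -3, so D⁻¹ = [[4/3, 7/3, 1/3], [-4/3, -4/3, -1/3], [7/3, 10/3, 1/3]].
P = AD⁻¹ = [[-23, 17, 22]] · [[4/3, 7/3, 1/3], [-4/3, -4/3, -1/3], [7/3, 10/3, 1/3]] = [[-2, -3, -6]].

P = [[-2, -3, -6]]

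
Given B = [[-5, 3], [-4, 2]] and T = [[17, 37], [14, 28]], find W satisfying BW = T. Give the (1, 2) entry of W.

B is on the left of W, so left-multiply by B⁻¹: W = B⁻¹T.
det B = 2; the adjugate gives B⁻¹ = [[1, -3/2], [2, -5/2]].
W = B⁻¹T = [[1, -3/2], [2, -5/2]] · [[17, 37], [14, 28]] = [[-4, -5], [-1, 4]].

-5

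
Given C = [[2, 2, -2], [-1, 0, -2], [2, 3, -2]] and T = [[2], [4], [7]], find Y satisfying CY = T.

Y = [[-4], [5], [0]]

Left-multiplying both sides by C⁻¹ gives Y = C⁻¹T.
det C = 6, so C⁻¹ = [[1, -1/3, -2/3], [-1, 0, 1], [-1/2, -1/3, 1/3]].
Y = C⁻¹T = [[1, -1/3, -2/3], [-1, 0, 1], [-1/2, -1/3, 1/3]] · [[2], [4], [7]] = [[-4], [5], [0]].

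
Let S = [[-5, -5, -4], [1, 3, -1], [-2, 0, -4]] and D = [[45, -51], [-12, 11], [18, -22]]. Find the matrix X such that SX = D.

X = [[1, 3], [-6, 4], [-5, 4]]

Since S multiplies X on the left, X = S⁻¹D.
S has determinant 6; S⁻¹ = [[-2, -10/3, 17/6], [1, 2, -3/2], [1, 5/3, -5/3]].
X = S⁻¹D = [[-2, -10/3, 17/6], [1, 2, -3/2], [1, 5/3, -5/3]] · [[45, -51], [-12, 11], [18, -22]] = [[1, 3], [-6, 4], [-5, 4]].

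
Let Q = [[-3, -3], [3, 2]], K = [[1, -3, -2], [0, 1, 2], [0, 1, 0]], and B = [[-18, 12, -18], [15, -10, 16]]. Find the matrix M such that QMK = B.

M = [[3, 5, 2], [3, 4, 3]]

M = Q⁻¹BK⁻¹ (apply Q⁻¹ on the left and K⁻¹ on the right).
Q has determinant 3; Q⁻¹ = [[2/3, 1], [-1, -1]].
K has determinant -2; K⁻¹ = [[1, 1, 2], [0, 0, 1], [0, 1/2, -1/2]].
Q⁻¹B = [[3, -2, 4], [3, -2, 2]].
M = (Q⁻¹B)K⁻¹ = [[3, 5, 2], [3, 4, 3]].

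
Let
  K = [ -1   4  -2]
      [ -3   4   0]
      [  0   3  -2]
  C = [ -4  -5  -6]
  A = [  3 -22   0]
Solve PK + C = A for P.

PK = A − C = [[7, -17, 6]].
Since K sits to the right of P, P = (A − C)K⁻¹.
K has determinant 2; K⁻¹ = [[-4, 1, 4], [-3, 1, 3], [-9/2, 3/2, 4]].
P = (A − C)K⁻¹ = [[-4, -1, 1]].

P = [[-4, -1, 1]]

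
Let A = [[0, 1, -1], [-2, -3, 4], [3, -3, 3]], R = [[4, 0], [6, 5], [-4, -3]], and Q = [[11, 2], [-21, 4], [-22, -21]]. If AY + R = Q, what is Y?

Y = [[1, -4], [3, -1], [-4, -3]]

AY = Q − R = [[7, 2], [-27, -1], [-18, -18]].
Left-multiplying both sides by A⁻¹ gives Y = A⁻¹(Q − R).
det A = 3; the adjugate gives A⁻¹ = [[1, 0, 1/3], [6, 1, 2/3], [5, 1, 2/3]].
Y = A⁻¹(Q − R) = [[1, -4], [3, -1], [-4, -3]].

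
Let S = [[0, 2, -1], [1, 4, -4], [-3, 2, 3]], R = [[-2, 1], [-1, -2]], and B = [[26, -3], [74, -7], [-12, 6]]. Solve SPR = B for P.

Isolating P: multiply by S⁻¹ from the left and R⁻¹ from the right, so P = S⁻¹BR⁻¹.
det S = 4; the adjugate gives S⁻¹ = [[5, -2, -1], [9/4, -3/4, -1/4], [7/2, -3/2, -1/2]].
det R = 5, so R⁻¹ = [[-2/5, -1/5], [1/5, -2/5]].
S⁻¹B = [[-6, -7], [6, -3], [-14, -3]].
P = (S⁻¹B)R⁻¹ = [[1, 4], [-3, 0], [5, 4]].

P = [[1, 4], [-3, 0], [5, 4]]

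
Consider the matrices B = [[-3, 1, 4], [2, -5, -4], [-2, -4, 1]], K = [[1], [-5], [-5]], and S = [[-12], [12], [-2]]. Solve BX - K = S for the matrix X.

X = [[0], [1], [-3]]

BX = S + K = [[-11], [7], [-7]].
Since B multiplies X on the left, X = B⁻¹(S + K).
det B = -3; the adjugate gives B⁻¹ = [[7, 17/3, -16/3], [-2, -5/3, 4/3], [6, 14/3, -13/3]].
X = B⁻¹(S + K) = [[0], [1], [-3]].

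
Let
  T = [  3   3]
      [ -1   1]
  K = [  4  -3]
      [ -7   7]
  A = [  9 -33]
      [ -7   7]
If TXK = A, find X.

X = [[-4, -3], [-4, -2]]

Left-multiply by T⁻¹ and right-multiply by K⁻¹: X = T⁻¹AK⁻¹.
det T = 6, so T⁻¹ = [[1/6, -1/2], [1/6, 1/2]].
det K = 7; the adjugate gives K⁻¹ = [[1, 3/7], [1, 4/7]].
T⁻¹A = [[5, -9], [-2, -2]].
X = (T⁻¹A)K⁻¹ = [[-4, -3], [-4, -2]].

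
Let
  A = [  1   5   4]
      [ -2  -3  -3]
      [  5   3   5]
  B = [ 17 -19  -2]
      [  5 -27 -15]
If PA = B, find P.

Since A sits to the right of P, P = BA⁻¹.
det A = 5; the adjugate gives A⁻¹ = [[-6/5, -13/5, -3/5], [-1, -3, -1], [9/5, 22/5, 7/5]].
P = BA⁻¹ = [[17, -19, -2], [5, -27, -15]] · [[-6/5, -13/5, -3/5], [-1, -3, -1], [9/5, 22/5, 7/5]] = [[-5, 4, 6], [-6, 2, 3]].

P = [[-5, 4, 6], [-6, 2, 3]]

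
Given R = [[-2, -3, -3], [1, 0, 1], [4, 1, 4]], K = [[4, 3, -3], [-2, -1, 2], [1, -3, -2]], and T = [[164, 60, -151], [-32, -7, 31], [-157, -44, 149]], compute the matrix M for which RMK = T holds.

M = [[-3, 3, -1], [-5, 4, -1], [-2, 1, -3]]

Left-multiply by R⁻¹ and right-multiply by K⁻¹: M = R⁻¹TK⁻¹.
det R = -1, so R⁻¹ = [[1, -9, 3], [0, -4, 1], [-1, 10, -3]].
K has determinant 5; K⁻¹ = [[8/5, 3, 3/5], [-2/5, -1, -2/5], [7/5, 3, 2/5]].
R⁻¹T = [[-19, -9, 17], [-29, -16, 25], [-13, 2, 14]].
M = (R⁻¹T)K⁻¹ = [[-3, 3, -1], [-5, 4, -1], [-2, 1, -3]].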